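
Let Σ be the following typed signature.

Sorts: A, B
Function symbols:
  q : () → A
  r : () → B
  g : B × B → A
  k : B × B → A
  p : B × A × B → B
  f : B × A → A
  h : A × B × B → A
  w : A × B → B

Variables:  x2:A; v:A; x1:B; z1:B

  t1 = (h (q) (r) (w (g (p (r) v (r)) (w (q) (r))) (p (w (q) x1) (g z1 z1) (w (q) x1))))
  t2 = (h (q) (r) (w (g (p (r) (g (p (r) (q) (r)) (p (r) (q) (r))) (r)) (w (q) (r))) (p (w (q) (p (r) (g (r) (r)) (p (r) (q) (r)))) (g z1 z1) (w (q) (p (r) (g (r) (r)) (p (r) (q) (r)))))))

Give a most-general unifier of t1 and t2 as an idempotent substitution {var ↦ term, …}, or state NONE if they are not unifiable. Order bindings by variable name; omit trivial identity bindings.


{v ↦ (g (p (r) (q) (r)) (p (r) (q) (r))), x1 ↦ (p (r) (g (r) (r)) (p (r) (q) (r)))}


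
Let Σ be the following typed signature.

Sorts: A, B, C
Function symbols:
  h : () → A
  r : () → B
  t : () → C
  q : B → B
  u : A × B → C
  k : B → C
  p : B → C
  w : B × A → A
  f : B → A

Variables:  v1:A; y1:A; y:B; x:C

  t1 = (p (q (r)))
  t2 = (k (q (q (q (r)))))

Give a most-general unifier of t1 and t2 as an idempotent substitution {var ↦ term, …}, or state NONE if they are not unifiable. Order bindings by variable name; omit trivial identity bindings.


head clash or occurs-check failure — not unifiable

NONE (not unifiable)


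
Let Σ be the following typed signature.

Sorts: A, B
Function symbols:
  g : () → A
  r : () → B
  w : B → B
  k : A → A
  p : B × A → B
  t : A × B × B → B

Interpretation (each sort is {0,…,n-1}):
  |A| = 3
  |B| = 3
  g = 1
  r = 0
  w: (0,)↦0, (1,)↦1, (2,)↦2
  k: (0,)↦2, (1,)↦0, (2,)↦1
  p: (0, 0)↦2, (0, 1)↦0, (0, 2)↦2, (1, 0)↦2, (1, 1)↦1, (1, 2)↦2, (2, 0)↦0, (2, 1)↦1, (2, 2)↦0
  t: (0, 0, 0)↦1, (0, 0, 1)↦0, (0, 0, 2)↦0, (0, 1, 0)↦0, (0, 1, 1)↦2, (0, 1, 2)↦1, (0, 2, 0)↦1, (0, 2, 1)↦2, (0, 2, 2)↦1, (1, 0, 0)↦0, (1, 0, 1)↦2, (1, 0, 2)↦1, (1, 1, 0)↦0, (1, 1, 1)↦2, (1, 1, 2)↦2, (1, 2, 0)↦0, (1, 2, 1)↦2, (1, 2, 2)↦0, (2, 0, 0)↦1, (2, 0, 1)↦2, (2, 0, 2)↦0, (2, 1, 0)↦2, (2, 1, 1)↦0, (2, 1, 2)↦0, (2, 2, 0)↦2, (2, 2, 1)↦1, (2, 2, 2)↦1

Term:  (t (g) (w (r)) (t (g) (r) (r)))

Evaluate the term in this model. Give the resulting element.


value = 0

  g = 1
  r = 0
  (w (r)) = w(0,) = 0
  g = 1
  r = 0
  r = 0
  (t (g) (r) (r)) = t(1, 0, 0) = 0
  (t (g) (w (r)) (t (g) (r) (r))) = t(1, 0, 0) = 0


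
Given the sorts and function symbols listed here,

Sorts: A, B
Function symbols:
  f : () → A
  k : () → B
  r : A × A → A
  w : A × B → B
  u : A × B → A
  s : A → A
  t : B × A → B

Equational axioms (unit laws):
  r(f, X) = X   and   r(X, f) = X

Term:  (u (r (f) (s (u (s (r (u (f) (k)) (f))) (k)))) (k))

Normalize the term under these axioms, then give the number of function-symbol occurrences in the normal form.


size = 9

1. (u (r (f) (s (u (s (r (u (f) (k)) (f))) (k)))) (k))  →  (u (s (u (s (r (u (f) (k)) (f))) (k))) (k))
2. (u (s (u (s (r (u (f) (k)) (f))) (k))) (k))  →  (u (s (u (s (u (f) (k))) (k))) (k))
normal form: (u (s (u (s (u (f) (k))) (k))) (k))


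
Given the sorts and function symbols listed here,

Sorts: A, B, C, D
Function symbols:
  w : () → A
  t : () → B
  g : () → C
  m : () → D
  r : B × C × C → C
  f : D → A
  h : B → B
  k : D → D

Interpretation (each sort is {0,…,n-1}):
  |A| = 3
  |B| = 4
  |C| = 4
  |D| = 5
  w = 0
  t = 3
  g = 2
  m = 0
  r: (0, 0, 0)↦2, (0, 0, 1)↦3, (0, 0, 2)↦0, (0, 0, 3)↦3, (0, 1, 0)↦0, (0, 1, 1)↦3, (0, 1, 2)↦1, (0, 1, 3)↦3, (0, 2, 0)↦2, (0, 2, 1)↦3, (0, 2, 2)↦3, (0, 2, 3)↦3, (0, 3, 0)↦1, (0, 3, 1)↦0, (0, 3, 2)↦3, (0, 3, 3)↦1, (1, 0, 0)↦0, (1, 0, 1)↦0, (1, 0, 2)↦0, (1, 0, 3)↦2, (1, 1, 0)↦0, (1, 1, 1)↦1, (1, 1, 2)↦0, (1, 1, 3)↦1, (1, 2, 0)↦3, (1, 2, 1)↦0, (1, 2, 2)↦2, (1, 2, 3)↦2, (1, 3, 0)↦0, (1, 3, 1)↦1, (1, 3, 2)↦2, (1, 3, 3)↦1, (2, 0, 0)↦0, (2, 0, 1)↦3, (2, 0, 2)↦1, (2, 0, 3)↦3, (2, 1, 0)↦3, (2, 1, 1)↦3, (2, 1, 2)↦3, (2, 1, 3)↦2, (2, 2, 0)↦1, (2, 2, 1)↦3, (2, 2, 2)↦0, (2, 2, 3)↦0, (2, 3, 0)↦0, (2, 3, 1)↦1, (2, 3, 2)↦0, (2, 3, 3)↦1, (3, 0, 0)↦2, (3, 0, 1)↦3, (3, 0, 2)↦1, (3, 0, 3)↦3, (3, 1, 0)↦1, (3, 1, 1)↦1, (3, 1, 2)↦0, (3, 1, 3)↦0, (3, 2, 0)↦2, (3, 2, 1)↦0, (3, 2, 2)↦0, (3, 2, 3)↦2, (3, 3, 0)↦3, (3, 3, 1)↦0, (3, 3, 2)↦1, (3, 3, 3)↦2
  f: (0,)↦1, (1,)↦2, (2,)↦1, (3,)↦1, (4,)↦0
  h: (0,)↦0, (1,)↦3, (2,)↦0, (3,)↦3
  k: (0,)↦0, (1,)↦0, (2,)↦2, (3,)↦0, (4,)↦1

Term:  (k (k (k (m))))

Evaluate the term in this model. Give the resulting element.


  m = 0
  (k (m)) = k(0,) = 0
  (k (k (m))) = k(0,) = 0
  (k (k (k (m)))) = k(0,) = 0

value = 0


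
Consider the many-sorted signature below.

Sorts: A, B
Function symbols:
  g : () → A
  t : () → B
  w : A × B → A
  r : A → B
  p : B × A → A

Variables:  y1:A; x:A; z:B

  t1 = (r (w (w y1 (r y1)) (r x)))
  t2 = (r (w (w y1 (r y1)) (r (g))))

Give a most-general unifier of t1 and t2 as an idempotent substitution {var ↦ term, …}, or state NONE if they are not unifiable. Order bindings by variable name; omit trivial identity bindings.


{x ↦ (g)}


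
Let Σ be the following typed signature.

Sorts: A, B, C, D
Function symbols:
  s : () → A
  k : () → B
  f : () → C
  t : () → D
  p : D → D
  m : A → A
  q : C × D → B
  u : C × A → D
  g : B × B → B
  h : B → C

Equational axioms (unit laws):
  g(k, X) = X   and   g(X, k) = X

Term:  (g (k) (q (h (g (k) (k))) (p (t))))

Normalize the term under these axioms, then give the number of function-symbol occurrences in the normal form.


1. (g (k) (q (h (g (k) (k))) (p (t))))  →  (q (h (g (k) (k))) (p (t)))
2. (q (h (g (k) (k))) (p (t)))  →  (q (h (k)) (p (t)))
normal form: (q (h (k)) (p (t)))

size = 5


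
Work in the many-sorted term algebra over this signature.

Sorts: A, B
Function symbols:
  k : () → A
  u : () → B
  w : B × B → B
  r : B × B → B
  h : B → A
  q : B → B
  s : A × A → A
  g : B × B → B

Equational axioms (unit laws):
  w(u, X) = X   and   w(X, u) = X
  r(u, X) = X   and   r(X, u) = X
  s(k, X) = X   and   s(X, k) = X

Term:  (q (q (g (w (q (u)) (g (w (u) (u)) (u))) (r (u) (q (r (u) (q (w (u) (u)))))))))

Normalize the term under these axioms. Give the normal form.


normal form = (q (q (g (w (q (u)) (g (u) (u))) (q (q (u))))))

1. (q (q (g (w (q (u)) (g (w (u) (u)) (u))) (r (u) (q (r (u) (q (w (u) (u)))))))))  →  (q (q (g (w (q (u)) (g (u) (u))) (r (u) (q (r (u) (q (w (u) (u)))))))))
2. (q (q (g (w (q (u)) (g (u) (u))) (r (u) (q (r (u) (q (w (u) (u)))))))))  →  (q (q (g (w (q (u)) (g (u) (u))) (q (r (u) (q (w (u) (u))))))))
3. (q (q (g (w (q (u)) (g (u) (u))) (q (r (u) (q (w (u) (u))))))))  →  (q (q (g (w (q (u)) (g (u) (u))) (q (q (w (u) (u)))))))
4. (q (q (g (w (q (u)) (g (u) (u))) (q (q (w (u) (u)))))))  →  (q (q (g (w (q (u)) (g (u) (u))) (q (q (u))))))


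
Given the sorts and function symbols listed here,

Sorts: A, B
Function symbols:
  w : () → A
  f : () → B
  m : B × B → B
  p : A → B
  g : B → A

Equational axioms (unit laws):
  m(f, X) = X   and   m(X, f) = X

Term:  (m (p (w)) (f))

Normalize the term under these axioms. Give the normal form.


normal form = (p (w))

1. (m (p (w)) (f))  →  (p (w))


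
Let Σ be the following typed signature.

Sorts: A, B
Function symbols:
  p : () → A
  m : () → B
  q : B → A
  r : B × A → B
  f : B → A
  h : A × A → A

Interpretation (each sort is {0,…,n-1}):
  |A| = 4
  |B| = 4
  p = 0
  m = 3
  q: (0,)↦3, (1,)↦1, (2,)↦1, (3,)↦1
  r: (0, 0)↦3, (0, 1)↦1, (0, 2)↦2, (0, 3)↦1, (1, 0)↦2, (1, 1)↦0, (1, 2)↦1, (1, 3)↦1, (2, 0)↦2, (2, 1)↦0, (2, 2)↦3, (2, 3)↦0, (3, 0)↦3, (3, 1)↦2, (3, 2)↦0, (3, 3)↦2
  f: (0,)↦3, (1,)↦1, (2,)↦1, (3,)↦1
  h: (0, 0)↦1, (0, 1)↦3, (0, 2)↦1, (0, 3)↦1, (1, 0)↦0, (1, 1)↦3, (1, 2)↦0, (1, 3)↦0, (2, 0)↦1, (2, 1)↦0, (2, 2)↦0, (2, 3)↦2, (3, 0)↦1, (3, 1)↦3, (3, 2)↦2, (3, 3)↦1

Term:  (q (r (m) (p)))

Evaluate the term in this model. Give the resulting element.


  m = 3
  p = 0
  (r (m) (p)) = r(3, 0) = 3
  (q (r (m) (p))) = q(3,) = 1

value = 1


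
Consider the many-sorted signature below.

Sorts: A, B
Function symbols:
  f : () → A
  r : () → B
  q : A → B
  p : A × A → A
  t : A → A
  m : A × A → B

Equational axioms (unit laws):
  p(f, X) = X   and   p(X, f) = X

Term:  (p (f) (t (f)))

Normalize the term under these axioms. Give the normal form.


1. (p (f) (t (f)))  →  (t (f))

normal form = (t (f))


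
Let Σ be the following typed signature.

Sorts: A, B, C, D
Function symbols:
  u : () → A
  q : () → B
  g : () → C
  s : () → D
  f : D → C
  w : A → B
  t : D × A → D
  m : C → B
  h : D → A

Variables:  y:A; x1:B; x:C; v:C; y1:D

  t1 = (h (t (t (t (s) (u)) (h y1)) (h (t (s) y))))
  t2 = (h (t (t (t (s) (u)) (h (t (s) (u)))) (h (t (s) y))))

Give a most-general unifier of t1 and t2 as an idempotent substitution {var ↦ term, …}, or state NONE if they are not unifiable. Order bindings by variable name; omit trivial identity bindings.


{y1 ↦ (t (s) (u))}


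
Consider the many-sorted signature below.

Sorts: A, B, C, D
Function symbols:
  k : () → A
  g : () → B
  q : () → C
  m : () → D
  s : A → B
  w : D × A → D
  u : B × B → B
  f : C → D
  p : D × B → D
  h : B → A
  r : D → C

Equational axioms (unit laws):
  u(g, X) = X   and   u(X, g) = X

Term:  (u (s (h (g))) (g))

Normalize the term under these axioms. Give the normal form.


normal form = (s (h (g)))

1. (u (s (h (g))) (g))  →  (s (h (g)))


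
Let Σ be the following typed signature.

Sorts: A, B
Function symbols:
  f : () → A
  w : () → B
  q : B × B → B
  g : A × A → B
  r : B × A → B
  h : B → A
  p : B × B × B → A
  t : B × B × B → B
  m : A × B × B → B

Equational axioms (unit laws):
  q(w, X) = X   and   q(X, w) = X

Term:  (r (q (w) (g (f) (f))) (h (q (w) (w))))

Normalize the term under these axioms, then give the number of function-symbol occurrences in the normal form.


size = 6

1. (r (q (w) (g (f) (f))) (h (q (w) (w))))  →  (r (g (f) (f)) (h (q (w) (w))))
2. (r (g (f) (f)) (h (q (w) (w))))  →  (r (g (f) (f)) (h (w)))
normal form: (r (g (f) (f)) (h (w)))


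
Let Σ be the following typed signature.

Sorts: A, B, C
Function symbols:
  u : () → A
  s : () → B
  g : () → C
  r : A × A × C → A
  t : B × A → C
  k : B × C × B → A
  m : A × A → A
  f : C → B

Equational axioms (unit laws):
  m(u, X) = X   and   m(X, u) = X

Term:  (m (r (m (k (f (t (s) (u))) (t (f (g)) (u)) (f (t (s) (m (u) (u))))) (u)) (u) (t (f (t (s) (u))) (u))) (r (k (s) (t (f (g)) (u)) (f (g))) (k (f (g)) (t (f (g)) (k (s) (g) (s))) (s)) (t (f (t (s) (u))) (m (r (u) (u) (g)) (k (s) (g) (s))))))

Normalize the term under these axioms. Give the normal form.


1. (m (r (m (k (f (t (s) (u))) (t (f (g)) (u)) (f (t (s) (m (u) (u))))) (u)) (u) (t (f (t (s) (u))) (u))) (r (k (s) (t (f (g)) (u)) (f (g))) (k (f (g)) (t (f (g)) (k (s) (g) (s))) (s)) (t (f (t (s) (u))) (m (r (u) (u) (g)) (k (s) (g) (s))))))  →  (m (r (k (f (t (s) (u))) (t (f (g)) (u)) (f (t (s) (m (u) (u))))) (u) (t (f (t (s) (u))) (u))) (r (k (s) (t (f (g)) (u)) (f (g))) (k (f (g)) (t (f (g)) (k (s) (g) (s))) (s)) (t (f (t (s) (u))) (m (r (u) (u) (g)) (k (s) (g) (s))))))
2. (m (r (k (f (t (s) (u))) (t (f (g)) (u)) (f (t (s) (m (u) (u))))) (u) (t (f (t (s) (u))) (u))) (r (k (s) (t (f (g)) (u)) (f (g))) (k (f (g)) (t (f (g)) (k (s) (g) (s))) (s)) (t (f (t (s) (u))) (m (r (u) (u) (g)) (k (s) (g) (s))))))  →  (m (r (k (f (t (s) (u))) (t (f (g)) (u)) (f (t (s) (u)))) (u) (t (f (t (s) (u))) (u))) (r (k (s) (t (f (g)) (u)) (f (g))) (k (f (g)) (t (f (g)) (k (s) (g) (s))) (s)) (t (f (t (s) (u))) (m (r (u) (u) (g)) (k (s) (g) (s))))))

normal form = (m (r (k (f (t (s) (u))) (t (f (g)) (u)) (f (t (s) (u)))) (u) (t (f (t (s) (u))) (u))) (r (k (s) (t (f (g)) (u)) (f (g))) (k (f (g)) (t (f (g)) (k (s) (g) (s))) (s)) (t (f (t (s) (u))) (m (r (u) (u) (g)) (k (s) (g) (s))))))


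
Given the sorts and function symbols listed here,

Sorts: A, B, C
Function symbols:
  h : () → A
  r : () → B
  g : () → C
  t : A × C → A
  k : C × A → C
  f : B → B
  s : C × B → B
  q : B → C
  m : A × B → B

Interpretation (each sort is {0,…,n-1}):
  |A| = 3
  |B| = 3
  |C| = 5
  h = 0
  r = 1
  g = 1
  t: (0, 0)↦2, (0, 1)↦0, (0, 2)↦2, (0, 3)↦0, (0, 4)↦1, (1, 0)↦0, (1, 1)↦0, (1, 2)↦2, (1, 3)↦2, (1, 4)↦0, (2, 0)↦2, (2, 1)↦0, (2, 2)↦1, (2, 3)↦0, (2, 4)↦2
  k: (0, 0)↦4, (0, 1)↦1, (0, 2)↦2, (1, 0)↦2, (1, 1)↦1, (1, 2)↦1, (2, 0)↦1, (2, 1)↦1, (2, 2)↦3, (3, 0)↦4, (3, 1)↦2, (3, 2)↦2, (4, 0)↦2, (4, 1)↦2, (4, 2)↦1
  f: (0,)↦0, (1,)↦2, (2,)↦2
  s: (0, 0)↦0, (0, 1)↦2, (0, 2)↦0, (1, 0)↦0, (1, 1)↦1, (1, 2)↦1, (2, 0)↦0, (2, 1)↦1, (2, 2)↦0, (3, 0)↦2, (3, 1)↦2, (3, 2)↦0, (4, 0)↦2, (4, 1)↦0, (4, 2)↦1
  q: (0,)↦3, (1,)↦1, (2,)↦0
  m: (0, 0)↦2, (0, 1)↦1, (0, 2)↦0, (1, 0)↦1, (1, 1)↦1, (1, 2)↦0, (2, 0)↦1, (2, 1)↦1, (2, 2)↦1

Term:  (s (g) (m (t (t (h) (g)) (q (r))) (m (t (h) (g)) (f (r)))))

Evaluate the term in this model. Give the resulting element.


  g = 1
  h = 0
  g = 1
  (t (h) (g)) = t(0, 1) = 0
  r = 1
  (q (r)) = q(1,) = 1
  (t (t (h) (g)) (q (r))) = t(0, 1) = 0
  h = 0
  g = 1
  (t (h) (g)) = t(0, 1) = 0
  r = 1
  (f (r)) = f(1,) = 2
  (m (t (h) (g)) (f (r))) = m(0, 2) = 0
  (m (t (t (h) (g)) (q (r))) (m (t (h) (g)) (f (r)))) = m(0, 0) = 2
  (s (g) (m (t (t (h) (g)) (q (r))) (m (t (h) (g)) (f (r))))) = s(1, 2) = 1

value = 1


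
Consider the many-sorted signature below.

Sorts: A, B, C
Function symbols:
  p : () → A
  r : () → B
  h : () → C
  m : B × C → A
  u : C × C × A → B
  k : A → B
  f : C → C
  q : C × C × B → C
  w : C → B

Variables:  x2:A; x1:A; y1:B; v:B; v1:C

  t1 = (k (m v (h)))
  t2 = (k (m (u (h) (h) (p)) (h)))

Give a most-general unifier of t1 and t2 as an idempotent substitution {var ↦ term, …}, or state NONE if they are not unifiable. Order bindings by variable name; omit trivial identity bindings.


{v ↦ (u (h) (h) (p))}


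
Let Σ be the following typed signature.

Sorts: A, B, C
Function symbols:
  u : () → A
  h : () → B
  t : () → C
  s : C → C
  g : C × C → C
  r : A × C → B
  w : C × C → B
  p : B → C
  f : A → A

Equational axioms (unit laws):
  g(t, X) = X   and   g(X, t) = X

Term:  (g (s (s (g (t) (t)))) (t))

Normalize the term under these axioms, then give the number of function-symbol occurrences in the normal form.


1. (g (s (s (g (t) (t)))) (t))  →  (s (s (g (t) (t))))
2. (s (s (g (t) (t))))  →  (s (s (t)))
normal form: (s (s (t)))

size = 3


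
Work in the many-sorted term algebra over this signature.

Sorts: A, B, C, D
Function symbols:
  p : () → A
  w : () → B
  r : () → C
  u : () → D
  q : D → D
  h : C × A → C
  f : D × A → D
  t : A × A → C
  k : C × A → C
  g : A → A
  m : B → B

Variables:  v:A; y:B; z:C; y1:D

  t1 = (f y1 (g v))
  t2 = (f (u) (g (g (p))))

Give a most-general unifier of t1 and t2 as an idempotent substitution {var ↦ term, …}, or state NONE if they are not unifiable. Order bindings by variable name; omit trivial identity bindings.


{v ↦ (g (p)), y1 ↦ (u)}


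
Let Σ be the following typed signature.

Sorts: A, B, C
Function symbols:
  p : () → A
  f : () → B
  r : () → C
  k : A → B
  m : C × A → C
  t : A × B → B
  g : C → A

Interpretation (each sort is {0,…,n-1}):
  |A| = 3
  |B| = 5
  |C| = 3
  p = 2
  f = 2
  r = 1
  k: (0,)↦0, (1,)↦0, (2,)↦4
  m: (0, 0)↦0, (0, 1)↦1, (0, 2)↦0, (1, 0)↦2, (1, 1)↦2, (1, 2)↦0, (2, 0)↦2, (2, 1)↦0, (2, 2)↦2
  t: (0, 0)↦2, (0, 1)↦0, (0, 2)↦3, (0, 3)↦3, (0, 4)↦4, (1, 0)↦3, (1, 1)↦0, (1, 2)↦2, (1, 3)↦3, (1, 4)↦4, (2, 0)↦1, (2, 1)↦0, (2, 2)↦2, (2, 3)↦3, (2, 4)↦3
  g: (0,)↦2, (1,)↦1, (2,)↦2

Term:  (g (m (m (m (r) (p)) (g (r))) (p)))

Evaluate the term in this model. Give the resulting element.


  r = 1
  p = 2
  (m (r) (p)) = m(1, 2) = 0
  r = 1
  (g (r)) = g(1,) = 1
  (m (m (r) (p)) (g (r))) = m(0, 1) = 1
  p = 2
  (m (m (m (r) (p)) (g (r))) (p)) = m(1, 2) = 0
  (g (m (m (m (r) (p)) (g (r))) (p))) = g(0,) = 2

value = 2


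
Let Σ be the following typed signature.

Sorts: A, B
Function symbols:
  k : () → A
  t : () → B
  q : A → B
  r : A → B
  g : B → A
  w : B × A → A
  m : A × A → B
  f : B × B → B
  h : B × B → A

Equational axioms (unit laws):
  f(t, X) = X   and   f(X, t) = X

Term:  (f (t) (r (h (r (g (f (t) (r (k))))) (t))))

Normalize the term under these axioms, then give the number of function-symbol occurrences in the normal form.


size = 7

1. (f (t) (r (h (r (g (f (t) (r (k))))) (t))))  →  (r (h (r (g (f (t) (r (k))))) (t)))
2. (r (h (r (g (f (t) (r (k))))) (t)))  →  (r (h (r (g (r (k)))) (t)))
normal form: (r (h (r (g (r (k)))) (t)))


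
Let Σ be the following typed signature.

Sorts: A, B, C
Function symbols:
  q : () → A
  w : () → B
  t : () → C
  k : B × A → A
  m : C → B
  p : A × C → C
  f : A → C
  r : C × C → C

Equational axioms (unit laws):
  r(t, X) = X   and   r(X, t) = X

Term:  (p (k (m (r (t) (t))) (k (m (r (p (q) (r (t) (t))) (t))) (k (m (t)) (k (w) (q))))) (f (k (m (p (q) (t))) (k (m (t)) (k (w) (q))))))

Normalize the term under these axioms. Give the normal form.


normal form = (p (k (m (t)) (k (m (p (q) (t))) (k (m (t)) (k (w) (q))))) (f (k (m (p (q) (t))) (k (m (t)) (k (w) (q))))))

1. (p (k (m (r (t) (t))) (k (m (r (p (q) (r (t) (t))) (t))) (k (m (t)) (k (w) (q))))) (f (k (m (p (q) (t))) (k (m (t)) (k (w) (q))))))  →  (p (k (m (t)) (k (m (r (p (q) (r (t) (t))) (t))) (k (m (t)) (k (w) (q))))) (f (k (m (p (q) (t))) (k (m (t)) (k (w) (q))))))
2. (p (k (m (t)) (k (m (r (p (q) (r (t) (t))) (t))) (k (m (t)) (k (w) (q))))) (f (k (m (p (q) (t))) (k (m (t)) (k (w) (q))))))  →  (p (k (m (t)) (k (m (p (q) (r (t) (t)))) (k (m (t)) (k (w) (q))))) (f (k (m (p (q) (t))) (k (m (t)) (k (w) (q))))))
3. (p (k (m (t)) (k (m (p (q) (r (t) (t)))) (k (m (t)) (k (w) (q))))) (f (k (m (p (q) (t))) (k (m (t)) (k (w) (q))))))  →  (p (k (m (t)) (k (m (p (q) (t))) (k (m (t)) (k (w) (q))))) (f (k (m (p (q) (t))) (k (m (t)) (k (w) (q))))))


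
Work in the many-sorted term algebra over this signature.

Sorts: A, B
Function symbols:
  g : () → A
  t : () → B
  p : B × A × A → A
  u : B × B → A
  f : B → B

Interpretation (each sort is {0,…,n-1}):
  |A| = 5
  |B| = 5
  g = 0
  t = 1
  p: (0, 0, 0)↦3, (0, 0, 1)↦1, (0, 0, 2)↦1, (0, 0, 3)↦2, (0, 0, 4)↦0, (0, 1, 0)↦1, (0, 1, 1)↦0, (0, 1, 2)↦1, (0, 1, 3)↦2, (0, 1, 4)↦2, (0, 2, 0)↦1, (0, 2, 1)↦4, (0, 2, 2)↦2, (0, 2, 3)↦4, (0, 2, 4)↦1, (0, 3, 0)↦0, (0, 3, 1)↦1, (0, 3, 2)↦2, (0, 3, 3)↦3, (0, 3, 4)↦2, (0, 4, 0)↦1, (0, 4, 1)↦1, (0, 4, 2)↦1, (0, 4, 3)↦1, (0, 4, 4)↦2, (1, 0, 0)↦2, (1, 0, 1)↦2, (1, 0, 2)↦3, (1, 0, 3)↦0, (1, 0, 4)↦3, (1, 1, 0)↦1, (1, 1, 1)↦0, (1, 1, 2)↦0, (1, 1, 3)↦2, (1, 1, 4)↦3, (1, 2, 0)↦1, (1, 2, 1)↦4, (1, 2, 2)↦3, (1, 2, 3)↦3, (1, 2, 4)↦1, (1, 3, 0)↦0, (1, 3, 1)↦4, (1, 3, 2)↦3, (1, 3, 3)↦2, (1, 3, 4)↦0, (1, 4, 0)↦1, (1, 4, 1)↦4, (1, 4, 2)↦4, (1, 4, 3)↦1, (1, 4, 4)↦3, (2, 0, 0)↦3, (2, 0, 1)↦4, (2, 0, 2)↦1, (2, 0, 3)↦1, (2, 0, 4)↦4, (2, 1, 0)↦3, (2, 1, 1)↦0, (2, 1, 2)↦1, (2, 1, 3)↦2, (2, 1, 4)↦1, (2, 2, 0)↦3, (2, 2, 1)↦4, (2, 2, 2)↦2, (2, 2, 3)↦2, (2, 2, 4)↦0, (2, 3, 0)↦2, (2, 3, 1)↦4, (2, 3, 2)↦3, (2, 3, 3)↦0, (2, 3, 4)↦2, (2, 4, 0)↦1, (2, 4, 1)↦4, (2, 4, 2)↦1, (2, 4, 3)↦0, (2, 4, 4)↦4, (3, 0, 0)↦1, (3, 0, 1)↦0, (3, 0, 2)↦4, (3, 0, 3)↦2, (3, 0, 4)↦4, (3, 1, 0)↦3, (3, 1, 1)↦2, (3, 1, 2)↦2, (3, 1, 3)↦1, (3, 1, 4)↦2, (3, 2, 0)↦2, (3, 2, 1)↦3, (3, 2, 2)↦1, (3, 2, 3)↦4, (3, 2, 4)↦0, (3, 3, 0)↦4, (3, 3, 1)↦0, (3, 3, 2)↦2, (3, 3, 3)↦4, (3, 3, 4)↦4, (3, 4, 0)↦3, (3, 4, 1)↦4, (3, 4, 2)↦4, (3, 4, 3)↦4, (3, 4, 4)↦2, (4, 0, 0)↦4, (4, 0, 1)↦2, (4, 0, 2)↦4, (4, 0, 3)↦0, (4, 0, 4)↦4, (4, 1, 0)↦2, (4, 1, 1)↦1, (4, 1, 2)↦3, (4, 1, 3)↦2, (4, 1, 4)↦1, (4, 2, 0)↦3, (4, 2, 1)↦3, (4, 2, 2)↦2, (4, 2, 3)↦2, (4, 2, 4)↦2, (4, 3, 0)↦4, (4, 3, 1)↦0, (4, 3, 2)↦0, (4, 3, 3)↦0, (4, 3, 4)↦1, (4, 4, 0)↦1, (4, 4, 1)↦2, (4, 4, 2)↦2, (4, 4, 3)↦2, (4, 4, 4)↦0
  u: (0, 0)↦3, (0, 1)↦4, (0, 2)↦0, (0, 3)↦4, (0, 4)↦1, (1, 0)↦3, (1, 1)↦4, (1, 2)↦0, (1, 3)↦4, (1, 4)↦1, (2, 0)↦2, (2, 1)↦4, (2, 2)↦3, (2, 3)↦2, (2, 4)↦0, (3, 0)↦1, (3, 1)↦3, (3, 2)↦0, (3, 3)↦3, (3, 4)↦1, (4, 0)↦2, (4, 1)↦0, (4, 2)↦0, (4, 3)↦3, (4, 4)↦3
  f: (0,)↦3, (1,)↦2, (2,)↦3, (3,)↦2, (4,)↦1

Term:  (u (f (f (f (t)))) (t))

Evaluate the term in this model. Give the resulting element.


  t = 1
  (f (t)) = f(1,) = 2
  (f (f (t))) = f(2,) = 3
  (f (f (f (t)))) = f(3,) = 2
  t = 1
  (u (f (f (f (t)))) (t)) = u(2, 1) = 4

value = 4


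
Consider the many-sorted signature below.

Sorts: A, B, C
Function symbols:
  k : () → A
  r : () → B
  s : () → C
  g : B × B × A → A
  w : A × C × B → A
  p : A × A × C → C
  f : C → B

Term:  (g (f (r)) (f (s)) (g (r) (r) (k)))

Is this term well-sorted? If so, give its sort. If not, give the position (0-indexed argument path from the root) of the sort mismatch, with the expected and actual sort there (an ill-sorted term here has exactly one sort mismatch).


    (r) : B
  (f (r)) : ✗ arg 0 at [0, 0] has sort B, expected C
    (s) : C
  (f (s)) : B
    (r) : B
    (r) : B
    (k) : A
  (g (r) (r) (k)) : A

ill-sorted at position [0, 0]: expected C, got B


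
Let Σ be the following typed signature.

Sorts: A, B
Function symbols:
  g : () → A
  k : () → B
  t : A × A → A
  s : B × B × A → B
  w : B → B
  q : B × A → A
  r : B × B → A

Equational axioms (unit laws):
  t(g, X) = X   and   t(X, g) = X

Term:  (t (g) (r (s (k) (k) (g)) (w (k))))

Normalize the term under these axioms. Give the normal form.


normal form = (r (s (k) (k) (g)) (w (k)))

1. (t (g) (r (s (k) (k) (g)) (w (k))))  →  (r (s (k) (k) (g)) (w (k)))


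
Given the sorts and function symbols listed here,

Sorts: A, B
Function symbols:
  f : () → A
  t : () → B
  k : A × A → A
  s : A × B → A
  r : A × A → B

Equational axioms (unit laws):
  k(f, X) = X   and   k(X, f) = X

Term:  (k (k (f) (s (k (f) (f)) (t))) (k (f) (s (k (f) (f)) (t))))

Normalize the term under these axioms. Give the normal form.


1. (k (k (f) (s (k (f) (f)) (t))) (k (f) (s (k (f) (f)) (t))))  →  (k (s (k (f) (f)) (t)) (k (f) (s (k (f) (f)) (t))))
2. (k (s (k (f) (f)) (t)) (k (f) (s (k (f) (f)) (t))))  →  (k (s (f) (t)) (k (f) (s (k (f) (f)) (t))))
3. (k (s (f) (t)) (k (f) (s (k (f) (f)) (t))))  →  (k (s (f) (t)) (s (k (f) (f)) (t)))
4. (k (s (f) (t)) (s (k (f) (f)) (t)))  →  (k (s (f) (t)) (s (f) (t)))

normal form = (k (s (f) (t)) (s (f) (t)))


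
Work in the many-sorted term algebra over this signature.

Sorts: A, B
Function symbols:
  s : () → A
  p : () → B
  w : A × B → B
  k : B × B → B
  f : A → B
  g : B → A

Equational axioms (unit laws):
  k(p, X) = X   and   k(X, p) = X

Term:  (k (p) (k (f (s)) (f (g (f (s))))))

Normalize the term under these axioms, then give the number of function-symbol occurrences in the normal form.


1. (k (p) (k (f (s)) (f (g (f (s))))))  →  (k (f (s)) (f (g (f (s)))))
normal form: (k (f (s)) (f (g (f (s)))))

size = 7


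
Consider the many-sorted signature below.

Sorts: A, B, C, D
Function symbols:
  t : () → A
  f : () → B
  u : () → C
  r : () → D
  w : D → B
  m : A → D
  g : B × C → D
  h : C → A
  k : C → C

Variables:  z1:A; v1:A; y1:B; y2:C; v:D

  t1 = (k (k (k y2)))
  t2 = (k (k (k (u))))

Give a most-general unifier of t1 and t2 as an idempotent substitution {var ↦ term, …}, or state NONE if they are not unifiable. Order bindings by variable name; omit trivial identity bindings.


{y2 ↦ (u)}


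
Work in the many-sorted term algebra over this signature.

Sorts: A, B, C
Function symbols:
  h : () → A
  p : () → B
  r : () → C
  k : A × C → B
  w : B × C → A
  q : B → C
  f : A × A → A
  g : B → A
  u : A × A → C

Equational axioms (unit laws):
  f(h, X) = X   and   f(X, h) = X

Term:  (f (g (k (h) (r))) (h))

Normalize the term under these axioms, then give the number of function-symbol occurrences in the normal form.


1. (f (g (k (h) (r))) (h))  →  (g (k (h) (r)))
normal form: (g (k (h) (r)))

size = 4


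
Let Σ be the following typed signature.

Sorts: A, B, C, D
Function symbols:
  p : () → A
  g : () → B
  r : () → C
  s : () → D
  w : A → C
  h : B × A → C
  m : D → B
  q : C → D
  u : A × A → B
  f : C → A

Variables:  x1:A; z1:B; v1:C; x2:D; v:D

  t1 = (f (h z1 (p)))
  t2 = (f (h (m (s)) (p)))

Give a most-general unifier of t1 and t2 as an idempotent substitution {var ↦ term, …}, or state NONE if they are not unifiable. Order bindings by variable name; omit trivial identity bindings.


{z1 ↦ (m (s))}


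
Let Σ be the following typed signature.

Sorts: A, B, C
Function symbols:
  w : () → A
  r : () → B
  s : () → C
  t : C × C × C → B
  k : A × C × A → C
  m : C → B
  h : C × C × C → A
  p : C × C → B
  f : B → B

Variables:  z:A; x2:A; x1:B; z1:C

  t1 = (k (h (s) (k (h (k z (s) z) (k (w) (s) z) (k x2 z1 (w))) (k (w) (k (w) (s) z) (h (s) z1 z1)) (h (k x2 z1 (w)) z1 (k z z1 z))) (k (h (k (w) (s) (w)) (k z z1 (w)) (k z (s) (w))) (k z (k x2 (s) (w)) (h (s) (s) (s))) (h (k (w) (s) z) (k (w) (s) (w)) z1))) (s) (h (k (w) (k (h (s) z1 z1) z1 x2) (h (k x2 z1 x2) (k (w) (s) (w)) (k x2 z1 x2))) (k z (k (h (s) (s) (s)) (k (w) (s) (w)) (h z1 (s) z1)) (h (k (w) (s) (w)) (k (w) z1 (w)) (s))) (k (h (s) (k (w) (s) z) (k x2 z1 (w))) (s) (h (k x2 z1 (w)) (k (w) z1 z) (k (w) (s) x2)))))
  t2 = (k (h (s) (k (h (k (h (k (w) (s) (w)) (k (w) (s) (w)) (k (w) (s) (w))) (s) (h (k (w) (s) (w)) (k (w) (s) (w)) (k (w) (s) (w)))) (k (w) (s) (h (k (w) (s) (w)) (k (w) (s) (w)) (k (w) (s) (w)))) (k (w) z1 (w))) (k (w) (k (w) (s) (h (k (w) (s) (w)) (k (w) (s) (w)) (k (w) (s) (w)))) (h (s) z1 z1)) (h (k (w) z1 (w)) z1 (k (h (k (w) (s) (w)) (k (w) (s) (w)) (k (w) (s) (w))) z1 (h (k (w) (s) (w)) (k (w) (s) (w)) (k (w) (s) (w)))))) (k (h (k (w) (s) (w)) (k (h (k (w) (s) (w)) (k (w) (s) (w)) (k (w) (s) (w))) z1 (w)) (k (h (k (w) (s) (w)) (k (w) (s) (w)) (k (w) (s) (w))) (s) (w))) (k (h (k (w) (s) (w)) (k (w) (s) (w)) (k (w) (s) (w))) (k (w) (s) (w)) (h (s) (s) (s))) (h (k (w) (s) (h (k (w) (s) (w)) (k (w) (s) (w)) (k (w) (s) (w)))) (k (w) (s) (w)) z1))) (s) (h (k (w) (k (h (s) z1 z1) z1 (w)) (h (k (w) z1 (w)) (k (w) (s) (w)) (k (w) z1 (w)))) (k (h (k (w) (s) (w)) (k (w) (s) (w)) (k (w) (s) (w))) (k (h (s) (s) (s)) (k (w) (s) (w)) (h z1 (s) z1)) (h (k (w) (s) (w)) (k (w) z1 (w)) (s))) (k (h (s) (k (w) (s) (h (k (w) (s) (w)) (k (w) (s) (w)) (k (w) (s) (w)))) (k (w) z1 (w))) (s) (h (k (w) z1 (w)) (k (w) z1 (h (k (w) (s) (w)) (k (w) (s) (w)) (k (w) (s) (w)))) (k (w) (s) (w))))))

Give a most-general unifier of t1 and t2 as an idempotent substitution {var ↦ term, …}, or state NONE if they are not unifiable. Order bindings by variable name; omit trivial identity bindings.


{x2 ↦ (w), z ↦ (h (k (w) (s) (w)) (k (w) (s) (w)) (k (w) (s) (w)))}


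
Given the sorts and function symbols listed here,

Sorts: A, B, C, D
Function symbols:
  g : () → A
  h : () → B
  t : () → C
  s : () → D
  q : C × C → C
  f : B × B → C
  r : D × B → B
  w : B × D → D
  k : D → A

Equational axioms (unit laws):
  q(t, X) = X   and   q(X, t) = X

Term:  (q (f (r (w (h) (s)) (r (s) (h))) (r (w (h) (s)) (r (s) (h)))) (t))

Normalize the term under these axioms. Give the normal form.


1. (q (f (r (w (h) (s)) (r (s) (h))) (r (w (h) (s)) (r (s) (h)))) (t))  →  (f (r (w (h) (s)) (r (s) (h))) (r (w (h) (s)) (r (s) (h))))

normal form = (f (r (w (h) (s)) (r (s) (h))) (r (w (h) (s)) (r (s) (h))))


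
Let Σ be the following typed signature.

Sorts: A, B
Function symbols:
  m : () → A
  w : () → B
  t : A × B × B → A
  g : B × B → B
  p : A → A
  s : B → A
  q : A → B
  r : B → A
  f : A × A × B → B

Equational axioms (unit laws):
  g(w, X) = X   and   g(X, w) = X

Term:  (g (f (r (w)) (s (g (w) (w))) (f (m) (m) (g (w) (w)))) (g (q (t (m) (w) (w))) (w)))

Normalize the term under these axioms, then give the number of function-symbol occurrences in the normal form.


size = 15

1. (g (f (r (w)) (s (g (w) (w))) (f (m) (m) (g (w) (w)))) (g (q (t (m) (w) (w))) (w)))  →  (g (f (r (w)) (s (w)) (f (m) (m) (g (w) (w)))) (g (q (t (m) (w) (w))) (w)))
2. (g (f (r (w)) (s (w)) (f (m) (m) (g (w) (w)))) (g (q (t (m) (w) (w))) (w)))  →  (g (f (r (w)) (s (w)) (f (m) (m) (w))) (g (q (t (m) (w) (w))) (w)))
3. (g (f (r (w)) (s (w)) (f (m) (m) (w))) (g (q (t (m) (w) (w))) (w)))  →  (g (f (r (w)) (s (w)) (f (m) (m) (w))) (q (t (m) (w) (w))))
normal form: (g (f (r (w)) (s (w)) (f (m) (m) (w))) (q (t (m) (w) (w))))


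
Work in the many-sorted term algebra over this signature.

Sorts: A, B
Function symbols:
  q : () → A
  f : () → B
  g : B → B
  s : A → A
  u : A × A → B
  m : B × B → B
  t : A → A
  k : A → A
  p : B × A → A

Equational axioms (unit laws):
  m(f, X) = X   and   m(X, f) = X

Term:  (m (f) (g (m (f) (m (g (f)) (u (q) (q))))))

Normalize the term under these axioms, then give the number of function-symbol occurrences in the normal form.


1. (m (f) (g (m (f) (m (g (f)) (u (q) (q))))))  →  (g (m (f) (m (g (f)) (u (q) (q)))))
2. (g (m (f) (m (g (f)) (u (q) (q)))))  →  (g (m (g (f)) (u (q) (q))))
normal form: (g (m (g (f)) (u (q) (q))))

size = 7


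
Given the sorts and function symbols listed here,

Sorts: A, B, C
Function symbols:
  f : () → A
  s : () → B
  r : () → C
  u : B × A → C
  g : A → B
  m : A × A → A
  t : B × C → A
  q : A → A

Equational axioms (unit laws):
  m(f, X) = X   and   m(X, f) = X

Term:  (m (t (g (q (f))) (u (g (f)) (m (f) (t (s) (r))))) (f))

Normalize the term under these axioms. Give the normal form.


normal form = (t (g (q (f))) (u (g (f)) (t (s) (r))))

1. (m (t (g (q (f))) (u (g (f)) (m (f) (t (s) (r))))) (f))  →  (t (g (q (f))) (u (g (f)) (m (f) (t (s) (r)))))
2. (t (g (q (f))) (u (g (f)) (m (f) (t (s) (r)))))  →  (t (g (q (f))) (u (g (f)) (t (s) (r))))


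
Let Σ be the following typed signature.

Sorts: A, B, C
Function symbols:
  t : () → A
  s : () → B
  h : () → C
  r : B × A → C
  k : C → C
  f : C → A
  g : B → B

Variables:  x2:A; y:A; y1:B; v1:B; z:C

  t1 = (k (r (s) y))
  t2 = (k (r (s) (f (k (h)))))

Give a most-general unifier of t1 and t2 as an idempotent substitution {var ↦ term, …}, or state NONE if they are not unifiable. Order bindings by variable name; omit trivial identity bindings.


{y ↦ (f (k (h)))}


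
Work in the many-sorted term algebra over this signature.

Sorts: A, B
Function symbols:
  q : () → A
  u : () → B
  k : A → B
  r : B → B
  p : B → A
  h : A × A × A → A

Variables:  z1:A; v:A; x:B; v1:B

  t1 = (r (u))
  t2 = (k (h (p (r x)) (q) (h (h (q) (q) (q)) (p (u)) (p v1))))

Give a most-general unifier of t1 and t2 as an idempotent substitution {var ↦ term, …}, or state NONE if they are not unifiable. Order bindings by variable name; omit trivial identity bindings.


head clash or occurs-check failure — not unifiable

NONE (not unifiable)


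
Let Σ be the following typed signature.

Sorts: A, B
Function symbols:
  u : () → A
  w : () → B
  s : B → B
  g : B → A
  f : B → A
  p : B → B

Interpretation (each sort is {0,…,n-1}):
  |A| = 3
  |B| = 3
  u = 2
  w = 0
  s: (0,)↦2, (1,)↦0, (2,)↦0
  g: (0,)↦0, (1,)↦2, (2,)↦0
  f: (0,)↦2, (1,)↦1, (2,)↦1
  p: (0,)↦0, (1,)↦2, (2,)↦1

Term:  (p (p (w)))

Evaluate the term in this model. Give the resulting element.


  w = 0
  (p (w)) = p(0,) = 0
  (p (p (w))) = p(0,) = 0

value = 0


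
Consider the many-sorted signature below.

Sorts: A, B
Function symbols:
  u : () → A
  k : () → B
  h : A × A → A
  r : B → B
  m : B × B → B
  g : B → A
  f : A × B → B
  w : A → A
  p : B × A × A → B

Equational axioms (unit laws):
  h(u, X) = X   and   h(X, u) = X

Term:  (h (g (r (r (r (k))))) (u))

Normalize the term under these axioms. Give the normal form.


normal form = (g (r (r (r (k)))))

1. (h (g (r (r (r (k))))) (u))  →  (g (r (r (r (k)))))


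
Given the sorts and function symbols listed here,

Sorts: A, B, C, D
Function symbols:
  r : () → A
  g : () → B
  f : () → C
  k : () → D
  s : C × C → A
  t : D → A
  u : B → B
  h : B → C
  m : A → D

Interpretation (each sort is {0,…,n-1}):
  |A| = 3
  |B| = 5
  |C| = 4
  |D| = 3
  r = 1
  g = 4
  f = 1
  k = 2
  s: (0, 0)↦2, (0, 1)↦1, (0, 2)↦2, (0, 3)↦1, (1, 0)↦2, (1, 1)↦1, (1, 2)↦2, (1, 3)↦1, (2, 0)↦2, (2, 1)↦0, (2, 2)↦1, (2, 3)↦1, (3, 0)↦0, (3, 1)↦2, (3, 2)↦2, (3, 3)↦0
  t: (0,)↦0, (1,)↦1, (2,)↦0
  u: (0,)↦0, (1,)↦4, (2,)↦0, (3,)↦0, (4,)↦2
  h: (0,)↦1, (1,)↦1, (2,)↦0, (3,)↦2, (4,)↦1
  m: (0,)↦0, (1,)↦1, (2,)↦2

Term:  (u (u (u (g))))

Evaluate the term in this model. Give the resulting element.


value = 0

  g = 4
  (u (g)) = u(4,) = 2
  (u (u (g))) = u(2,) = 0
  (u (u (u (g)))) = u(0,) = 0


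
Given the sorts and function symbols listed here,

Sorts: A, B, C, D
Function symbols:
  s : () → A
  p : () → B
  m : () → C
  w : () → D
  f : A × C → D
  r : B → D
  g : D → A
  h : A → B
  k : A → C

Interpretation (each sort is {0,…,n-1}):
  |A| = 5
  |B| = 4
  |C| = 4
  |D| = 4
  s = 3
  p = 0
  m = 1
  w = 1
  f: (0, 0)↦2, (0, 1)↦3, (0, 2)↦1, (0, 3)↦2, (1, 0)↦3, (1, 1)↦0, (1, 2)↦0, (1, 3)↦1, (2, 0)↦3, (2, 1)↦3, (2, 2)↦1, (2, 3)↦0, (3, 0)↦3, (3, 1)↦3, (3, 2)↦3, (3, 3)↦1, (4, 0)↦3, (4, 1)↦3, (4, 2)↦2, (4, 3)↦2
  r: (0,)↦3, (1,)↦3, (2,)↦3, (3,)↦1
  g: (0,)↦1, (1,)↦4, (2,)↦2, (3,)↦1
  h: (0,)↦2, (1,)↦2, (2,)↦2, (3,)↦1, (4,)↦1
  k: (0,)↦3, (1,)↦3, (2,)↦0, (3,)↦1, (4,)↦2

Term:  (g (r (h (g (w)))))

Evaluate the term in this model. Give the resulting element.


  w = 1
  (g (w)) = g(1,) = 4
  (h (g (w))) = h(4,) = 1
  (r (h (g (w)))) = r(1,) = 3
  (g (r (h (g (w))))) = g(3,) = 1

value = 1


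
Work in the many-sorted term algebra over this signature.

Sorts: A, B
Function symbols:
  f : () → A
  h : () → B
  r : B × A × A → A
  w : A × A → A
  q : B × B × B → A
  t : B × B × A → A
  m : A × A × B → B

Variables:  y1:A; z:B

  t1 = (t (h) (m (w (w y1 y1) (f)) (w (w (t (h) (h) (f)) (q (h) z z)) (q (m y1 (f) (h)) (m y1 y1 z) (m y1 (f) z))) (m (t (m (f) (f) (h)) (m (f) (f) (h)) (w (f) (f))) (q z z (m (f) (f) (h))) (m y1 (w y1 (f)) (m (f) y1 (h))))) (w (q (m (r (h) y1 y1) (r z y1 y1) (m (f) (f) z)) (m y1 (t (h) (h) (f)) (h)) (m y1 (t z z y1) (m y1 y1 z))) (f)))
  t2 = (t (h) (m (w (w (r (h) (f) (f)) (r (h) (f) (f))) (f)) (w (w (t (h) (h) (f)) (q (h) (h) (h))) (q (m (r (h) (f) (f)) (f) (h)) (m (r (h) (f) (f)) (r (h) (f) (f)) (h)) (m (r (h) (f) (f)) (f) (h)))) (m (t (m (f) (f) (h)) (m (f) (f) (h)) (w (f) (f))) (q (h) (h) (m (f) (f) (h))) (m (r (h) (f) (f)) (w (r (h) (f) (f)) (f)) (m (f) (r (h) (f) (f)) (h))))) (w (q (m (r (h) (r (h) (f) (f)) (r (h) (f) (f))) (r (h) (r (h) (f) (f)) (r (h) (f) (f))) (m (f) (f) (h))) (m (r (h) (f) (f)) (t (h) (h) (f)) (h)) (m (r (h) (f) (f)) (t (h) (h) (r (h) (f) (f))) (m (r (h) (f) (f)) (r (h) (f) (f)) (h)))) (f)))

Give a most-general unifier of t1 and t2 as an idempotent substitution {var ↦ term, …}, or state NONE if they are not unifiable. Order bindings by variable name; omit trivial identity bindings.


{y1 ↦ (r (h) (f) (f)), z ↦ (h)}


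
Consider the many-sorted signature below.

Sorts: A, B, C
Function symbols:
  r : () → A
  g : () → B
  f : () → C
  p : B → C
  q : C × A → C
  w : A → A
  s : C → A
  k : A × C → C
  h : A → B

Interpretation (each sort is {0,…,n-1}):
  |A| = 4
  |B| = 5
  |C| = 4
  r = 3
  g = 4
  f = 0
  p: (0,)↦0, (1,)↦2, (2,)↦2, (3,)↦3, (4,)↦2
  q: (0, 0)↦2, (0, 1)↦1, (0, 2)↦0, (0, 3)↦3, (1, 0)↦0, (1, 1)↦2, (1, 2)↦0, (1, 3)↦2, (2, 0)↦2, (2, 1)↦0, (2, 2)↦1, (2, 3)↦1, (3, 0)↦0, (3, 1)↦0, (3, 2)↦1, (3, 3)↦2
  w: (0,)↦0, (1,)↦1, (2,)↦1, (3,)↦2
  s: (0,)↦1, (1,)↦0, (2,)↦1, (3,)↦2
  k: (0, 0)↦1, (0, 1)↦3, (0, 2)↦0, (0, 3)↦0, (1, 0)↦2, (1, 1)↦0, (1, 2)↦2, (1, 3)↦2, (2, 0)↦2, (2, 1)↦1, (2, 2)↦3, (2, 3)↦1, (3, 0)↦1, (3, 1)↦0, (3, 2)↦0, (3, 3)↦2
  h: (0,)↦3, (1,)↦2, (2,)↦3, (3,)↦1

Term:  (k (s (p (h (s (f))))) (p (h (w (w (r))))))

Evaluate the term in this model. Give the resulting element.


value = 2

  f = 0
  (s (f)) = s(0,) = 1
  (h (s (f))) = h(1,) = 2
  (p (h (s (f)))) = p(2,) = 2
  (s (p (h (s (f))))) = s(2,) = 1
  r = 3
  (w (r)) = w(3,) = 2
  (w (w (r))) = w(2,) = 1
  (h (w (w (r)))) = h(1,) = 2
  (p (h (w (w (r))))) = p(2,) = 2
  (k (s (p (h (s (f))))) (p (h (w (w (r)))))) = k(1, 2) = 2


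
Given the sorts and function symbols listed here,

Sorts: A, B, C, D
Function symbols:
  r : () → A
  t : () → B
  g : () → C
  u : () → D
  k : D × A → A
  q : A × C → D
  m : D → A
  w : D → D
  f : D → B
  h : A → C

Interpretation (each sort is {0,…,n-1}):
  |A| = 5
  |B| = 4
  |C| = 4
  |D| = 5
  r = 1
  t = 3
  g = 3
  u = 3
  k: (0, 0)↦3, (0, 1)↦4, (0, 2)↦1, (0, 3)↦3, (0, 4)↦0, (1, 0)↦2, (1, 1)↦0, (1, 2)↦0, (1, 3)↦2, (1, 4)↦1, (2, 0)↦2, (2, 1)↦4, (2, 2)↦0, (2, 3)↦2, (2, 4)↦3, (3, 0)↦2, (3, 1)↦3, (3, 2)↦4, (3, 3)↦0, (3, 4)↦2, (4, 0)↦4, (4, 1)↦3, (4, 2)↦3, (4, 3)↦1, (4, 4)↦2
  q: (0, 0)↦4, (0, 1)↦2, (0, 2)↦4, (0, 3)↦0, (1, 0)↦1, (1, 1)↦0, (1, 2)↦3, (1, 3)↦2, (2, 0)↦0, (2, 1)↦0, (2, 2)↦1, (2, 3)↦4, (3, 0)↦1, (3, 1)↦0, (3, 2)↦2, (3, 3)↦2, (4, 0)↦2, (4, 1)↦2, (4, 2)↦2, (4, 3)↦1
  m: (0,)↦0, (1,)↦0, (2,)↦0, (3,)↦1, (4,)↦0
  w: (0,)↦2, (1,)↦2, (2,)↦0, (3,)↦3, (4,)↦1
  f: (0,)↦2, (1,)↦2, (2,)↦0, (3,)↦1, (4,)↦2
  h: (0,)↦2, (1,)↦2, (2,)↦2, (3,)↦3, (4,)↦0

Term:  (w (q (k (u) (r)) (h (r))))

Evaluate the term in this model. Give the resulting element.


  u = 3
  r = 1
  (k (u) (r)) = k(3, 1) = 3
  r = 1
  (h (r)) = h(1,) = 2
  (q (k (u) (r)) (h (r))) = q(3, 2) = 2
  (w (q (k (u) (r)) (h (r)))) = w(2,) = 0

value = 0


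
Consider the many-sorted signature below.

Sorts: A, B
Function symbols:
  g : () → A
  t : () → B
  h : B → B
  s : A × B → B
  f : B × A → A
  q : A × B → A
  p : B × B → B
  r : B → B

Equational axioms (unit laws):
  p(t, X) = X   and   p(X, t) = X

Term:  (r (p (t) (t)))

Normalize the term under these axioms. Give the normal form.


normal form = (r (t))

1. (r (p (t) (t)))  →  (r (t))


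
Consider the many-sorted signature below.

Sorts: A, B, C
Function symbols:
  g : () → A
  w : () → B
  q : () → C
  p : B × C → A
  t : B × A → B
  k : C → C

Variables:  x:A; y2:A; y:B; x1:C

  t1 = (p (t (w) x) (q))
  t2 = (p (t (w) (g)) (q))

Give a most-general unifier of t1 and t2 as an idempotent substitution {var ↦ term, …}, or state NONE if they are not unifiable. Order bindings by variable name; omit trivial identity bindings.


{x ↦ (g)}


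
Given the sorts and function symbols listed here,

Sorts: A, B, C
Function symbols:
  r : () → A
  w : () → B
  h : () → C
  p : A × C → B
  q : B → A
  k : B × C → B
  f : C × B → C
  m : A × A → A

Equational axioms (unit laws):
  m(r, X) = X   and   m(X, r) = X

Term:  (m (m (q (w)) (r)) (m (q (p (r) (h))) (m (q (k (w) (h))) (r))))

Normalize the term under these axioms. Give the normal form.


normal form = (m (q (w)) (m (q (p (r) (h))) (q (k (w) (h)))))

1. (m (m (q (w)) (r)) (m (q (p (r) (h))) (m (q (k (w) (h))) (r))))  →  (m (q (w)) (m (q (p (r) (h))) (m (q (k (w) (h))) (r))))
2. (m (q (w)) (m (q (p (r) (h))) (m (q (k (w) (h))) (r))))  →  (m (q (w)) (m (q (p (r) (h))) (q (k (w) (h)))))
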